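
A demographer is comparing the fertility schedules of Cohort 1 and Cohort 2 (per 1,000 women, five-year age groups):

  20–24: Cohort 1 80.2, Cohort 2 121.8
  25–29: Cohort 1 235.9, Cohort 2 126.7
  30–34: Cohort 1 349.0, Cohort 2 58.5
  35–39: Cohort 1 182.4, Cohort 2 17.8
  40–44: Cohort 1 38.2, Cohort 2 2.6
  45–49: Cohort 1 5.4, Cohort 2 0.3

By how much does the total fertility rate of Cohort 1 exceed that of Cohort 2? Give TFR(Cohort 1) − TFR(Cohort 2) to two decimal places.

2.82

Cohort 1:
  Sum of ASFRs = 80.2 + 235.9 + 349.0 + 182.4 + 38.2 + 5.4 = 891.1
  TFR = 5 × 891.1 / 1000 = 4.4555
Cohort 2:
  Sum of ASFRs = 121.8 + 126.7 + 58.5 + 17.8 + 2.6 + 0.3 = 327.7
  TFR = 5 × 327.7 / 1000 = 1.6385
Difference = 4.4555 − 1.6385 = 2.817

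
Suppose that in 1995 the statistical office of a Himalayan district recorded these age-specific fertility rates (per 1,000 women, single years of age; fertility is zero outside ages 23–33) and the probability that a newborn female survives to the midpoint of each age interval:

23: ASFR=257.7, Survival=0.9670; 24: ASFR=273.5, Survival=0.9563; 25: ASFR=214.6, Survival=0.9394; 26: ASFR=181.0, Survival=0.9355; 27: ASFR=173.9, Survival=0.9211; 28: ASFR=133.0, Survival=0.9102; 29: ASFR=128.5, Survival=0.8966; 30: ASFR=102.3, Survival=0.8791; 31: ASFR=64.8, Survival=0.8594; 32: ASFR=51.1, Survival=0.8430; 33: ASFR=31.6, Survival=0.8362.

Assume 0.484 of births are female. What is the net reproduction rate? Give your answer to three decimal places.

Proportion female at birth = 0.484.
Survival-weighted fertility by age (1·fₓ·Sₓ):
  23: 1 × 257.7/1000 × 0.9670 = 0.24920
  24: 1 × 273.5/1000 × 0.9563 = 0.26155
  25: 1 × 214.6/1000 × 0.9394 = 0.20160
  26: 1 × 181.0/1000 × 0.9355 = 0.16933
  27: 1 × 173.9/1000 × 0.9211 = 0.16018
  28: 1 × 133.0/1000 × 0.9102 = 0.12106
  29: 1 × 128.5/1000 × 0.8966 = 0.11521
  30: 1 × 102.3/1000 × 0.8791 = 0.08993
  31: 1 × 64.8/1000 × 0.8594 = 0.05569
  32: 1 × 51.1/1000 × 0.8430 = 0.04308
  33: 1 × 31.6/1000 × 0.8362 = 0.02642
Sum = 1.49325
NRR = 0.484 × 1.49325 = 0.72273
With NRR below 1 the population is below replacement fertility.

0.723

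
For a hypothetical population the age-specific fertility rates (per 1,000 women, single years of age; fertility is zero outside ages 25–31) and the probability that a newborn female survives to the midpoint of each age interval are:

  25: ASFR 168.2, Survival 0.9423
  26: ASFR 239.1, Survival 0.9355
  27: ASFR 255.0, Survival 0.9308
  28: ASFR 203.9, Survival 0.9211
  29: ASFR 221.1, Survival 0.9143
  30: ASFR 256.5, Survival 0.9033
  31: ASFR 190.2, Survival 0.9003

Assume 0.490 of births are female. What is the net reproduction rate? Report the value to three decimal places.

0.692

Proportion female at birth = 0.490.
Survival-weighted fertility by age (1·fₓ·Sₓ):
  25: 1 × 168.2/1000 × 0.9423 = 0.15849
  26: 1 × 239.1/1000 × 0.9355 = 0.22368
  27: 1 × 255.0/1000 × 0.9308 = 0.23735
  28: 1 × 203.9/1000 × 0.9211 = 0.18781
  29: 1 × 221.1/1000 × 0.9143 = 0.20215
  30: 1 × 256.5/1000 × 0.9033 = 0.23170
  31: 1 × 190.2/1000 × 0.9003 = 0.17124
Sum = 1.41242
NRR = 0.490 × 1.41242 = 0.69209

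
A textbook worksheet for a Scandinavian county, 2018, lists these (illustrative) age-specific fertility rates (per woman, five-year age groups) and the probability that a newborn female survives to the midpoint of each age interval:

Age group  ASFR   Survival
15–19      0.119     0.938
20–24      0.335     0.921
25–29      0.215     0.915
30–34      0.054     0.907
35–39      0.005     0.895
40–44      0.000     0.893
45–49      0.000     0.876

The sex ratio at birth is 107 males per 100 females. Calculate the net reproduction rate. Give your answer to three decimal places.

Proportion female at birth = 100 / (100 + 107) = 0.48309.
Each age group contributes 5 × ASFR × survival:
  15–19: 5 × 0.119 × 0.938 = 0.55811
  20–24: 5 × 0.335 × 0.921 = 1.54268
  25–29: 5 × 0.215 × 0.915 = 0.98363
  30–34: 5 × 0.054 × 0.907 = 0.24489
  35–39: 5 × 0.005 × 0.895 = 0.02238
  40–44: 5 × 0.000 × 0.893 = 0.00000
  45–49: 5 × 0.000 × 0.876 = 0.00000
Sum = 3.35169
NRR = 0.48309 × 3.35169 = 1.61917
An NRR exceeding 1 indicates intrinsic growth under these rates.

1.619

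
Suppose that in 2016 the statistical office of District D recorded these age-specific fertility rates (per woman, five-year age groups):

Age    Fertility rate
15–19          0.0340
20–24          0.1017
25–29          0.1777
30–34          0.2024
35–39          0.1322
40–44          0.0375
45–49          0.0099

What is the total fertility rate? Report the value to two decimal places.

Sum of ASFRs = 0.0340 + 0.1017 + 0.1777 + 0.2024 + 0.1322 + 0.0375 + 0.0099 = 0.6954
TFR = 5 × 0.6954 = 3.477

3.48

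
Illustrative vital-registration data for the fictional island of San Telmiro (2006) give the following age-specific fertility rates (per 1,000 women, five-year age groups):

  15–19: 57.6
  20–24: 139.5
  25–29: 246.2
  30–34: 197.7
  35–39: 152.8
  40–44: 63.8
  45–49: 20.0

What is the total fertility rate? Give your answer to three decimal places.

Sum of ASFRs = 57.6 + 139.5 + 246.2 + 197.7 + 152.8 + 63.8 + 20.0 = 877.6
TFR = 5 × 877.6 / 1000 = 4.388

4.388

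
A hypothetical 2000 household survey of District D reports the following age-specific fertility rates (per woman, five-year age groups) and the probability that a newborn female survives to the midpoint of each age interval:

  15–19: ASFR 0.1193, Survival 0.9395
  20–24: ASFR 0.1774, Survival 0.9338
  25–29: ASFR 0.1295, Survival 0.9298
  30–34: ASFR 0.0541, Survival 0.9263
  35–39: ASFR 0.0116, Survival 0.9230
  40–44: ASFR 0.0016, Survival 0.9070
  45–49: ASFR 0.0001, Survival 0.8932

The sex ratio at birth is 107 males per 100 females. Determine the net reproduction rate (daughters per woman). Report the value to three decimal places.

Proportion female at birth = 100 / (100 + 107) = 0.48309.
Per-age-group product (5 × ASFR × survival probability):
  15–19: 5 × 0.1193 × 0.9395 = 0.56041
  20–24: 5 × 0.1774 × 0.9338 = 0.82828
  25–29: 5 × 0.1295 × 0.9298 = 0.60205
  30–34: 5 × 0.0541 × 0.9263 = 0.25056
  35–39: 5 × 0.0116 × 0.9230 = 0.05353
  40–44: 5 × 0.0016 × 0.9070 = 0.00726
  45–49: 5 × 0.0001 × 0.8932 = 0.00045
Sum = 2.30254
NRR = 0.48309 × 2.30254 = 1.11233

1.112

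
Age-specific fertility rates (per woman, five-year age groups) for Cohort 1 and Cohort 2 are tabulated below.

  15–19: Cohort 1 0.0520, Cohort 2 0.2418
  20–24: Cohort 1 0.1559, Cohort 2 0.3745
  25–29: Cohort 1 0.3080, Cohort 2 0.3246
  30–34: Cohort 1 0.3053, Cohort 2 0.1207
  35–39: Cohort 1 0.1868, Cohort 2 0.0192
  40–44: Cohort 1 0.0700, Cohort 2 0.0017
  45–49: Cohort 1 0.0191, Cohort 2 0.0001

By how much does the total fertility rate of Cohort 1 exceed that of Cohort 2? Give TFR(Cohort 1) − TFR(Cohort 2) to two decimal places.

0.07

Cohort 1:
  Sum of ASFRs = 0.0520 + 0.1559 + 0.3080 + 0.3053 + 0.1868 + 0.0700 + 0.0191 = 1.0971
  TFR = 5 × 1.0971 = 5.4855
Cohort 2:
  Sum of ASFRs = 0.2418 + 0.3745 + 0.3246 + 0.1207 + 0.0192 + 0.0017 + 0.0001 = 1.0826
  TFR = 5 × 1.0826 = 5.413
Difference = 5.4855 − 5.413 = 0.0725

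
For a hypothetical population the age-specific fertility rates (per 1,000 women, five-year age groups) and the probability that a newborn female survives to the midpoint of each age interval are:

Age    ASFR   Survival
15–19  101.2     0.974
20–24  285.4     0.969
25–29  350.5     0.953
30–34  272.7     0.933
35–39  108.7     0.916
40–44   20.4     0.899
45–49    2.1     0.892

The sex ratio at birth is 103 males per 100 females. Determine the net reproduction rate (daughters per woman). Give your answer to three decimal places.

Proportion female at birth = 100 / (100 + 103) = 0.49261.
Weighting each age-specific rate by interval width and survival:
  15–19: 5 × 101.2/1000 × 0.974 = 0.49284
  20–24: 5 × 285.4/1000 × 0.969 = 1.38276
  25–29: 5 × 350.5/1000 × 0.953 = 1.67013
  30–34: 5 × 272.7/1000 × 0.933 = 1.27215
  35–39: 5 × 108.7/1000 × 0.916 = 0.49785
  40–44: 5 × 20.4/1000 × 0.899 = 0.09170
  45–49: 5 × 2.1/1000 × 0.892 = 0.00937
Sum = 5.41680
NRR = 0.49261 × 5.41680 = 2.66837
An NRR exceeding 1 indicates intrinsic growth under these rates.

2.668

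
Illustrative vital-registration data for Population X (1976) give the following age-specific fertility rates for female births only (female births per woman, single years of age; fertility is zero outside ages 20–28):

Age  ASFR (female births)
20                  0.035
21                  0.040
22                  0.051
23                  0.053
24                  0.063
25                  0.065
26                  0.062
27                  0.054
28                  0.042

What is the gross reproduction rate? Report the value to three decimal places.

0.465

Sum of female ASFRs = 0.035 + 0.040 + 0.051 + 0.053 + 0.063 + 0.065 + 0.062 + 0.054 + 0.042 = 0.465
GRR = 0.465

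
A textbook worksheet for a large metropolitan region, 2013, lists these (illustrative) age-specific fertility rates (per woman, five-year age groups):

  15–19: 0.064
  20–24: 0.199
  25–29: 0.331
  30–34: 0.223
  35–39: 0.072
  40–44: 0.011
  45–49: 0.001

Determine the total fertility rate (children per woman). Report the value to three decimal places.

Sum of ASFRs = 0.064 + 0.199 + 0.331 + 0.223 + 0.072 + 0.011 + 0.001 = 0.901
TFR = 5 × 0.901 = 4.505

4.505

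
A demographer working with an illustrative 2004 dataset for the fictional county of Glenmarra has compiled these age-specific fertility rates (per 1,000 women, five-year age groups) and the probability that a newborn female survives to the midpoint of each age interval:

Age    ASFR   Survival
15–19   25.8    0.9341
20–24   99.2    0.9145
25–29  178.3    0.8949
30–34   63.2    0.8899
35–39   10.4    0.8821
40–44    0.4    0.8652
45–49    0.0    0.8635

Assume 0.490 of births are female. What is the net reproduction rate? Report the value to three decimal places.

Proportion female at birth = 0.490.
Per-age-group product (5 × ASFR × survival probability):
  15–19: 5 × 25.8/1000 × 0.9341 = 0.12050
  20–24: 5 × 99.2/1000 × 0.9145 = 0.45359
  25–29: 5 × 178.3/1000 × 0.8949 = 0.79780
  30–34: 5 × 63.2/1000 × 0.8899 = 0.28121
  35–39: 5 × 10.4/1000 × 0.8821 = 0.04587
  40–44: 5 × 0.4/1000 × 0.8652 = 0.00173
  45–49: 5 × 0.0/1000 × 0.8635 = 0.00000
Sum = 1.70070
NRR = 0.490 × 1.70070 = 0.83334
An NRR under 1 implies long-run decline under these rates.

0.833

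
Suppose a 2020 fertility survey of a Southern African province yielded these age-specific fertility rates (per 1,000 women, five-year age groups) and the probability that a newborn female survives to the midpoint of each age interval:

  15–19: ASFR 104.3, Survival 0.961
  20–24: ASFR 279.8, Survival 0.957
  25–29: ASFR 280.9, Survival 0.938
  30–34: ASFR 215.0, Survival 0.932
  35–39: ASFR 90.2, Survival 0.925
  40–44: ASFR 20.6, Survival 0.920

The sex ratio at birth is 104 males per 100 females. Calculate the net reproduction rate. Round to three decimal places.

Proportion female at birth = 100 / (100 + 104) = 0.49020.
Per-age-group product (5 × ASFR × survival probability):
  15–19: 5 × 104.3/1000 × 0.961 = 0.50116
  20–24: 5 × 279.8/1000 × 0.957 = 1.33884
  25–29: 5 × 280.9/1000 × 0.938 = 1.31742
  30–34: 5 × 215.0/1000 × 0.932 = 1.00190
  35–39: 5 × 90.2/1000 × 0.925 = 0.41718
  40–44: 5 × 20.6/1000 × 0.920 = 0.09476
Sum = 4.67126
NRR = 0.49020 × 4.67126 = 2.28985

2.290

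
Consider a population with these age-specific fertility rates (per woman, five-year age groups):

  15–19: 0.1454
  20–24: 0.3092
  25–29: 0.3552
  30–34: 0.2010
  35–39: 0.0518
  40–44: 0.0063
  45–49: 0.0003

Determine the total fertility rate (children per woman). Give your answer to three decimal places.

5.346

Sum of ASFRs = 0.1454 + 0.3092 + 0.3552 + 0.2010 + 0.0518 + 0.0063 + 0.0003 = 1.0692
TFR = 5 × 1.0692 = 5.346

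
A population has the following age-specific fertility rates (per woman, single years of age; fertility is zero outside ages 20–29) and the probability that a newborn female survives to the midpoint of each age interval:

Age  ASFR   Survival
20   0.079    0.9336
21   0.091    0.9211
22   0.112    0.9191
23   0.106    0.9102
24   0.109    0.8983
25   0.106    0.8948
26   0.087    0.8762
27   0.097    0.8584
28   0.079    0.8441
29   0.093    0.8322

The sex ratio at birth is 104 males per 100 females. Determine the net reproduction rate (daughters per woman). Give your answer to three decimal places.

0.418

Proportion female at birth = 100 / (100 + 104) = 0.49020.
Weighting each age-specific rate by interval width and survival:
  20: 1 × 0.079 × 0.9336 = 0.07375
  21: 1 × 0.091 × 0.9211 = 0.08382
  22: 1 × 0.112 × 0.9191 = 0.10294
  23: 1 × 0.106 × 0.9102 = 0.09648
  24: 1 × 0.109 × 0.8983 = 0.09791
  25: 1 × 0.106 × 0.8948 = 0.09485
  26: 1 × 0.087 × 0.8762 = 0.07623
  27: 1 × 0.097 × 0.8584 = 0.08326
  28: 1 × 0.079 × 0.8441 = 0.06668
  29: 1 × 0.093 × 0.8322 = 0.07739
Sum = 0.85331
NRR = 0.49020 × 0.85331 = 0.41829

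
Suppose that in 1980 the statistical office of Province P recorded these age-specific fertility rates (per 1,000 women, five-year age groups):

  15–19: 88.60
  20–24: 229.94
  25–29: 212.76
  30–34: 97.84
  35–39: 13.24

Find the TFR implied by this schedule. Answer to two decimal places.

3.21

Sum of ASFRs = 88.60 + 229.94 + 212.76 + 97.84 + 13.24 = 642.38
TFR = 5 × 642.38 / 1000 = 3.2119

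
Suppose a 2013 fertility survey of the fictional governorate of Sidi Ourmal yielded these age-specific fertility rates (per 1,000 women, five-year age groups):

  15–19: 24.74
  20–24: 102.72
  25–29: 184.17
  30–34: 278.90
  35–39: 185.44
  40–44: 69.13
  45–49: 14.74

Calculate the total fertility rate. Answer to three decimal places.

4.299

Sum of ASFRs = 24.74 + 102.72 + 184.17 + 278.90 + 185.44 + 69.13 + 14.74 = 859.84
TFR = 5 × 859.84 / 1000 = 4.2992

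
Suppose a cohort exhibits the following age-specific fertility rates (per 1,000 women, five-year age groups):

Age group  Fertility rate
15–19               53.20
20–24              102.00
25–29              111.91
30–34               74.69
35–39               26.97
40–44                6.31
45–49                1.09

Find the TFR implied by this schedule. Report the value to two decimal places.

1.88

Sum of ASFRs = 53.20 + 102.00 + 111.91 + 74.69 + 26.97 + 6.31 + 1.09 = 376.17
TFR = 5 × 376.17 / 1000 = 1.88085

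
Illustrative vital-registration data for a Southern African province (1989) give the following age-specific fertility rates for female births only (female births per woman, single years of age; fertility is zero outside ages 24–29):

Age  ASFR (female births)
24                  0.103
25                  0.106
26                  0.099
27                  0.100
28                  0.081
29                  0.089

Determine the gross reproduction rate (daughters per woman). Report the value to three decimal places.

Sum of female ASFRs = 0.103 + 0.106 + 0.099 + 0.100 + 0.081 + 0.089 = 0.578
GRR = 0.578

0.578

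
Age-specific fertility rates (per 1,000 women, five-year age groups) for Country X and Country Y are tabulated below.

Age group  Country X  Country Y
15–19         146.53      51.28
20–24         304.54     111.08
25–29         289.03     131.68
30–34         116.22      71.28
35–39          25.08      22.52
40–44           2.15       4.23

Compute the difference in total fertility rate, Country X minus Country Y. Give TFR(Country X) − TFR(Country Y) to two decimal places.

Country X:
  Sum of ASFRs = 146.53 + 304.54 + 289.03 + 116.22 + 25.08 + 2.15 = 883.55
  TFR = 5 × 883.55 / 1000 = 4.41775
Country Y:
  Sum of ASFRs = 51.28 + 111.08 + 131.68 + 71.28 + 22.52 + 4.23 = 392.07
  TFR = 5 × 392.07 / 1000 = 1.96035
Difference = 4.41775 − 1.96035 = 2.4574

2.46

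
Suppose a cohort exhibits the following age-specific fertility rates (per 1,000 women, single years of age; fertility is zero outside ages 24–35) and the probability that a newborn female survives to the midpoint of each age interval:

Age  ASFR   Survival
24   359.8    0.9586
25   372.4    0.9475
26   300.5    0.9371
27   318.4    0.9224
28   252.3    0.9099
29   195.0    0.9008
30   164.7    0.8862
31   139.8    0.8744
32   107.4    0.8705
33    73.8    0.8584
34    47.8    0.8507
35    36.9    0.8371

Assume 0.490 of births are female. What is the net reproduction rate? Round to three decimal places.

1.066

Proportion female at birth = 0.490.
Each age group contributes 1 × ASFR × survival:
  24: 1 × 359.8/1000 × 0.9586 = 0.34490
  25: 1 × 372.4/1000 × 0.9475 = 0.35285
  26: 1 × 300.5/1000 × 0.9371 = 0.28160
  27: 1 × 318.4/1000 × 0.9224 = 0.29369
  28: 1 × 252.3/1000 × 0.9099 = 0.22957
  29: 1 × 195.0/1000 × 0.9008 = 0.17566
  30: 1 × 164.7/1000 × 0.8862 = 0.14596
  31: 1 × 139.8/1000 × 0.8744 = 0.12224
  32: 1 × 107.4/1000 × 0.8705 = 0.09349
  33: 1 × 73.8/1000 × 0.8584 = 0.06335
  34: 1 × 47.8/1000 × 0.8507 = 0.04066
  35: 1 × 36.9/1000 × 0.8371 = 0.03089
Sum = 2.17486
NRR = 0.490 × 2.17486 = 1.06568
NRR > 1, so each generation more than replaces itself.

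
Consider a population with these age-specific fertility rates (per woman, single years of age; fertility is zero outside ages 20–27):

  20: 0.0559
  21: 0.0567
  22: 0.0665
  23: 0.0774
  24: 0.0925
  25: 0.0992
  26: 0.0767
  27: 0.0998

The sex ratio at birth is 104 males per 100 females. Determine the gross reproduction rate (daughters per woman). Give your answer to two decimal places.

Proportion female at birth = 100 / (100 + 104) = 0.49020.
Sum of ASFRs = 0.0559 + 0.0567 + 0.0665 + 0.0774 + 0.0925 + 0.0992 + 0.0767 + 0.0998 = 0.6247
TFR = 0.6247
GRR = 0.49020 × 0.6247 = 0.30623

0.31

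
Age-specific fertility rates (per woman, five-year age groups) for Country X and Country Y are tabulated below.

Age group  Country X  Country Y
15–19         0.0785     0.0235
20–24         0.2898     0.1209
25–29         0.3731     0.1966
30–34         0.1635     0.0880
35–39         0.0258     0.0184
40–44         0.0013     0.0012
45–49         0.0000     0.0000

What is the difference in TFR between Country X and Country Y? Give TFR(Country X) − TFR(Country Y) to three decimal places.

Country X:
  Sum of ASFRs = 0.0785 + 0.2898 + 0.3731 + 0.1635 + 0.0258 + 0.0013 + 0.0000 = 0.9320
  TFR = 5 × 0.9320 = 4.66
Country Y:
  Sum of ASFRs = 0.0235 + 0.1209 + 0.1966 + 0.0880 + 0.0184 + 0.0012 + 0.0000 = 0.4486
  TFR = 5 × 0.4486 = 2.243
Difference = 4.66 − 2.243 = 2.417

2.417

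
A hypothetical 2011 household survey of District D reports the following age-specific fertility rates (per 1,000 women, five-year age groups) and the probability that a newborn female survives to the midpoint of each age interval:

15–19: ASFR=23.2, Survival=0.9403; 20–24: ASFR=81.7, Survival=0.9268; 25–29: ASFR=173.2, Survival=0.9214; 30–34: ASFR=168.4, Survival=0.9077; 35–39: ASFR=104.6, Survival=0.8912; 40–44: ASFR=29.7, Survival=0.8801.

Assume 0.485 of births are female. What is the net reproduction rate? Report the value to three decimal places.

1.284

Proportion female at birth = 0.485.
Weighting each age-specific rate by interval width and survival:
  15–19: 5 × 23.2/1000 × 0.9403 = 0.10907
  20–24: 5 × 81.7/1000 × 0.9268 = 0.37860
  25–29: 5 × 173.2/1000 × 0.9214 = 0.79793
  30–34: 5 × 168.4/1000 × 0.9077 = 0.76428
  35–39: 5 × 104.6/1000 × 0.8912 = 0.46610
  40–44: 5 × 29.7/1000 × 0.8801 = 0.13069
Sum = 2.64667
NRR = 0.485 × 2.64667 = 1.28363
With NRR above 1 the population is above replacement fertility.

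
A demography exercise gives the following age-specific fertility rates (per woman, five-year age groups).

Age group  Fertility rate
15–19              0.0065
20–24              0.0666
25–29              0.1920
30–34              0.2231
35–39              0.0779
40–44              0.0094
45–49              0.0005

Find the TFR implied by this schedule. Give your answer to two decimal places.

2.88

Sum of ASFRs = 0.0065 + 0.0666 + 0.1920 + 0.2231 + 0.0779 + 0.0094 + 0.0005 = 0.5760
TFR = 5 × 0.5760 = 2.88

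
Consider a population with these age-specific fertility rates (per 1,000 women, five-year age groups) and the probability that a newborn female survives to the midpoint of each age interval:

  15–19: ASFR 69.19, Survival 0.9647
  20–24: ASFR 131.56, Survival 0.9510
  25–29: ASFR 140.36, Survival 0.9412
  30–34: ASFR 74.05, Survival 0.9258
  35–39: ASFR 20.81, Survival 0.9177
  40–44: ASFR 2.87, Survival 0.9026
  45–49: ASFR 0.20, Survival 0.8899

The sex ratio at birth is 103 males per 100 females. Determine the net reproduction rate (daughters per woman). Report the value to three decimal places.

Proportion female at birth = 100 / (100 + 103) = 0.49261.
Each age group contributes 5 × ASFR × survival:
  15–19: 5 × 69.19/1000 × 0.9647 = 0.33374
  20–24: 5 × 131.56/1000 × 0.9510 = 0.62557
  25–29: 5 × 140.36/1000 × 0.9412 = 0.66053
  30–34: 5 × 74.05/1000 × 0.9258 = 0.34278
  35–39: 5 × 20.81/1000 × 0.9177 = 0.09549
  40–44: 5 × 2.87/1000 × 0.9026 = 0.01295
  45–49: 5 × 0.20/1000 × 0.8899 = 0.00089
Sum = 2.07195
NRR = 0.49261 × 2.07195 = 1.02066
With NRR above 1 the population is above replacement fertility.

1.021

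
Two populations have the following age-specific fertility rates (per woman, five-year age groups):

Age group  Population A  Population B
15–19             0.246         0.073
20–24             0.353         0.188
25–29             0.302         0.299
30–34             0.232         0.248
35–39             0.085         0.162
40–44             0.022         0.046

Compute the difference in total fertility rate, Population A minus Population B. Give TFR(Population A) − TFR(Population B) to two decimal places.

Population A:
  Sum of ASFRs = 0.246 + 0.353 + 0.302 + 0.232 + 0.085 + 0.022 = 1.240
  TFR = 5 × 1.240 = 6.2
Population B:
  Sum of ASFRs = 0.073 + 0.188 + 0.299 + 0.248 + 0.162 + 0.046 = 1.016
  TFR = 5 × 1.016 = 5.08
Difference = 6.2 − 5.08 = 1.12

1.12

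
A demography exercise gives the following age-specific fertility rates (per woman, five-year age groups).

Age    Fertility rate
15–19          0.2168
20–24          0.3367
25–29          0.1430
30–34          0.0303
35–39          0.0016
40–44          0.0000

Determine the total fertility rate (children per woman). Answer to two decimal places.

Sum of ASFRs = 0.2168 + 0.3367 + 0.1430 + 0.0303 + 0.0016 + 0.0000 = 0.7284
TFR = 5 × 0.7284 = 3.642

3.64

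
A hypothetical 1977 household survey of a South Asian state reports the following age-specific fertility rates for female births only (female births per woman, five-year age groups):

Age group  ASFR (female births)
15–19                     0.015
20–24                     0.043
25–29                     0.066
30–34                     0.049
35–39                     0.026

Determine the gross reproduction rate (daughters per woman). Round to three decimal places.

0.995

Sum of female ASFRs = 0.015 + 0.043 + 0.066 + 0.049 + 0.026 = 0.199
GRR = 5 × 0.199 = 0.995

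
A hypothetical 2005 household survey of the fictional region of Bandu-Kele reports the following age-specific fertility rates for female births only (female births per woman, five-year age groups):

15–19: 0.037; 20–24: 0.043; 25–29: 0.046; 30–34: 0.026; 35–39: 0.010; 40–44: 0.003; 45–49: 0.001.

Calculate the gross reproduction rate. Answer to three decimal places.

0.830

Sum of female ASFRs = 0.037 + 0.043 + 0.046 + 0.026 + 0.010 + 0.003 + 0.001 = 0.166
GRR = 5 × 0.166 = 0.83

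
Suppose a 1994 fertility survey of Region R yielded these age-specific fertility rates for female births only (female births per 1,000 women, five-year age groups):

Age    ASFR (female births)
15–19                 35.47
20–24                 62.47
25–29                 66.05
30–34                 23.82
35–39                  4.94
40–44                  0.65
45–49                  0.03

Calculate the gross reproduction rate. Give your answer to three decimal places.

0.967

Sum of female ASFRs = 35.47 + 62.47 + 66.05 + 23.82 + 4.94 + 0.65 + 0.03 = 193.43
GRR = 5 × 193.43 / 1000 = 0.96715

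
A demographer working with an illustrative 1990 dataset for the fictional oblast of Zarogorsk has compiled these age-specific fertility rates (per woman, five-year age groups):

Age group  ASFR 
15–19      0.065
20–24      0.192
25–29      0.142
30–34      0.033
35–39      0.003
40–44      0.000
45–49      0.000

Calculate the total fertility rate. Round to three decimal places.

Sum of ASFRs = 0.065 + 0.192 + 0.142 + 0.033 + 0.003 + 0.000 + 0.000 = 0.435
TFR = 5 × 0.435 = 2.175

2.175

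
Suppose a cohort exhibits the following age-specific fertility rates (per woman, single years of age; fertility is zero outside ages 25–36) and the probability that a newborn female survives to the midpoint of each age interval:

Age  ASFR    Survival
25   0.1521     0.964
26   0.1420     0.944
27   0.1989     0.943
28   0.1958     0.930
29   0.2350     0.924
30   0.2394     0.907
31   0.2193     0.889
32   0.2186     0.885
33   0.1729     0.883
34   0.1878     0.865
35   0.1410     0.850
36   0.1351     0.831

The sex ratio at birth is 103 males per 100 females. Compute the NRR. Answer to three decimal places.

Proportion female at birth = 100 / (100 + 103) = 0.49261.
Per-age-group product (1 × ASFR × survival probability):
  25: 1 × 0.1521 × 0.964 = 0.14662
  26: 1 × 0.1420 × 0.944 = 0.13405
  27: 1 × 0.1989 × 0.943 = 0.18756
  28: 1 × 0.1958 × 0.930 = 0.18209
  29: 1 × 0.2350 × 0.924 = 0.21714
  30: 1 × 0.2394 × 0.907 = 0.21714
  31: 1 × 0.2193 × 0.889 = 0.19496
  32: 1 × 0.2186 × 0.885 = 0.19346
  33: 1 × 0.1729 × 0.883 = 0.15267
  34: 1 × 0.1878 × 0.865 = 0.16245
  35: 1 × 0.1410 × 0.850 = 0.11985
  36: 1 × 0.1351 × 0.831 = 0.11227
Sum = 2.02026
NRR = 0.49261 × 2.02026 = 0.99520
NRR < 1, so the cohort does not fully replace itself.

0.995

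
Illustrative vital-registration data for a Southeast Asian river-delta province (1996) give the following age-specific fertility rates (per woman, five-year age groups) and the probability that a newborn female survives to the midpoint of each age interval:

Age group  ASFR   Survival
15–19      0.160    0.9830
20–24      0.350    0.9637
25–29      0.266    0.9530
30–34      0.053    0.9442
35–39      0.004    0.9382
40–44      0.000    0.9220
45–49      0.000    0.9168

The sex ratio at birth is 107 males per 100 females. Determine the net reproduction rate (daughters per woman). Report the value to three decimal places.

Proportion female at birth = 100 / (100 + 107) = 0.48309.
Survival-weighted fertility by age (5·fₓ·Sₓ):
  15–19: 5 × 0.160 × 0.9830 = 0.78640
  20–24: 5 × 0.350 × 0.9637 = 1.68648
  25–29: 5 × 0.266 × 0.9530 = 1.26749
  30–34: 5 × 0.053 × 0.9442 = 0.25021
  35–39: 5 × 0.004 × 0.9382 = 0.01876
  40–44: 5 × 0.000 × 0.9220 = 0.00000
  45–49: 5 × 0.000 × 0.9168 = 0.00000
Sum = 4.00934
NRR = 0.48309 × 4.00934 = 1.93687

1.937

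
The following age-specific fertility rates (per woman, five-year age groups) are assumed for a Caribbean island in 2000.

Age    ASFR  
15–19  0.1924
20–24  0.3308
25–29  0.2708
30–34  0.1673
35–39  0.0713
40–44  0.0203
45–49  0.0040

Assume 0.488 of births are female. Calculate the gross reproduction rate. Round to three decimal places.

Proportion female at birth = 0.488.
Sum of ASFRs = 0.1924 + 0.3308 + 0.2708 + 0.1673 + 0.0713 + 0.0203 + 0.0040 = 1.0569
TFR = 5 × 1.0569 = 5.2845
GRR = 0.488 × 5.2845 = 2.57884

2.579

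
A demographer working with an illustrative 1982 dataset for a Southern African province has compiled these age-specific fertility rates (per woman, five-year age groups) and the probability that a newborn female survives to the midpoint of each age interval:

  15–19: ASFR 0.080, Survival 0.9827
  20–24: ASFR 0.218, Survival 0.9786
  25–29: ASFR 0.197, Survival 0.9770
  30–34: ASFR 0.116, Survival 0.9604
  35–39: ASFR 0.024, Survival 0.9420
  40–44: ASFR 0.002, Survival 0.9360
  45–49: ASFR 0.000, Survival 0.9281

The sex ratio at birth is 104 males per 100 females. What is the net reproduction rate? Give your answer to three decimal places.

Proportion female at birth = 100 / (100 + 104) = 0.49020.
Each age group contributes 5 × ASFR × survival:
  15–19: 5 × 0.080 × 0.9827 = 0.39308
  20–24: 5 × 0.218 × 0.9786 = 1.06667
  25–29: 5 × 0.197 × 0.9770 = 0.96235
  30–34: 5 × 0.116 × 0.9604 = 0.55703
  35–39: 5 × 0.024 × 0.9420 = 0.11304
  40–44: 5 × 0.002 × 0.9360 = 0.00936
  45–49: 5 × 0.000 × 0.9281 = 0.00000
Sum = 3.10153
NRR = 0.49020 × 3.10153 = 1.52037
With NRR above 1 the population is above replacement fertility.

1.520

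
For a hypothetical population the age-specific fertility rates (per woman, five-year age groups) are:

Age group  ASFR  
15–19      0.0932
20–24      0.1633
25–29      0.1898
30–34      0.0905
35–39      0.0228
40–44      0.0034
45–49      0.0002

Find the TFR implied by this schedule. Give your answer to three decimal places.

Sum of ASFRs = 0.0932 + 0.1633 + 0.1898 + 0.0905 + 0.0228 + 0.0034 + 0.0002 = 0.5632
TFR = 5 × 0.5632 = 2.816

2.816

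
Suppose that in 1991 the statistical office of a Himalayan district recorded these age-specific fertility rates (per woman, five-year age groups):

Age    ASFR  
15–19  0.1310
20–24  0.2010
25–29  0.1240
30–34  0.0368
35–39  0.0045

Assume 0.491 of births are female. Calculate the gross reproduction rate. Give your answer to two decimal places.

Proportion female at birth = 0.491.
Sum of ASFRs = 0.1310 + 0.2010 + 0.1240 + 0.0368 + 0.0045 = 0.4973
TFR = 5 × 0.4973 = 2.4865
GRR = 0.491 × 2.4865 = 1.22087

1.22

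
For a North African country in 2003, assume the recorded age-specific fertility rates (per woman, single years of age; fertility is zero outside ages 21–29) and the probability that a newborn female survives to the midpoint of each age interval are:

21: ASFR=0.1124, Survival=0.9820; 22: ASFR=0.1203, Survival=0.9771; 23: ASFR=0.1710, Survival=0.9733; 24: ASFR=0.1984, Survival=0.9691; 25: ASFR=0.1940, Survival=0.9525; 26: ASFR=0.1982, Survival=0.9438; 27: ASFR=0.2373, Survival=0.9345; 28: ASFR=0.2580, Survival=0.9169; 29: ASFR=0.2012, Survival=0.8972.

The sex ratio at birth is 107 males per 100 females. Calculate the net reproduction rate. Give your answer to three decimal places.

Proportion female at birth = 100 / (100 + 107) = 0.48309.
Weighting each age-specific rate by interval width and survival:
  21: 1 × 0.1124 × 0.9820 = 0.11038
  22: 1 × 0.1203 × 0.9771 = 0.11755
  23: 1 × 0.1710 × 0.9733 = 0.16643
  24: 1 × 0.1984 × 0.9691 = 0.19227
  25: 1 × 0.1940 × 0.9525 = 0.18479
  26: 1 × 0.1982 × 0.9438 = 0.18706
  27: 1 × 0.2373 × 0.9345 = 0.22176
  28: 1 × 0.2580 × 0.9169 = 0.23656
  29: 1 × 0.2012 × 0.8972 = 0.18052
Sum = 1.59732
NRR = 0.48309 × 1.59732 = 0.77165

0.772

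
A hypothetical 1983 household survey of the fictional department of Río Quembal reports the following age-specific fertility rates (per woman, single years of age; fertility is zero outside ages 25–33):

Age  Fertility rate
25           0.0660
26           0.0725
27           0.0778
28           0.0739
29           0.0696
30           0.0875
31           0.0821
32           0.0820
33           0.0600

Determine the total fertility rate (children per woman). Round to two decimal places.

0.67

Sum of ASFRs = 0.0660 + 0.0725 + 0.0778 + 0.0739 + 0.0696 + 0.0875 + 0.0821 + 0.0820 + 0.0600 = 0.6714
TFR = 0.6714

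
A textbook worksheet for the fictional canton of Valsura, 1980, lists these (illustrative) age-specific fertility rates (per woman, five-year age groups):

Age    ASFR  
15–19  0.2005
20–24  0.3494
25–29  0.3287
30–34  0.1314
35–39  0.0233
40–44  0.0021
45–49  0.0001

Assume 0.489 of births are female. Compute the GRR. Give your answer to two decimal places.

2.53

Proportion female at birth = 0.489.
Sum of ASFRs = 0.2005 + 0.3494 + 0.3287 + 0.1314 + 0.0233 + 0.0021 + 0.0001 = 1.0355
TFR = 5 × 1.0355 = 5.1775
GRR = 0.489 × 5.1775 = 2.53180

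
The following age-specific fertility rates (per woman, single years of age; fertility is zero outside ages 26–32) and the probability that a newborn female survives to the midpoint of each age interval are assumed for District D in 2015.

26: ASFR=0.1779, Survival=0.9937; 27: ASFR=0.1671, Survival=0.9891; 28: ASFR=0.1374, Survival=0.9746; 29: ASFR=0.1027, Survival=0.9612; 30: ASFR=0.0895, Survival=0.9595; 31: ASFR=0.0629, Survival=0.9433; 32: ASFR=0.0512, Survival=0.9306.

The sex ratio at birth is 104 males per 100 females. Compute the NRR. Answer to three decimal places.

0.376

Proportion female at birth = 100 / (100 + 104) = 0.49020.
Per-age-group product (1 × ASFR × survival probability):
  26: 1 × 0.1779 × 0.9937 = 0.17678
  27: 1 × 0.1671 × 0.9891 = 0.16528
  28: 1 × 0.1374 × 0.9746 = 0.13391
  29: 1 × 0.1027 × 0.9612 = 0.09872
  30: 1 × 0.0895 × 0.9595 = 0.08588
  31: 1 × 0.0629 × 0.9433 = 0.05933
  32: 1 × 0.0512 × 0.9306 = 0.04765
Sum = 0.76755
NRR = 0.49020 × 0.76755 = 0.37625
With NRR below 1 the population is below replacement fertility.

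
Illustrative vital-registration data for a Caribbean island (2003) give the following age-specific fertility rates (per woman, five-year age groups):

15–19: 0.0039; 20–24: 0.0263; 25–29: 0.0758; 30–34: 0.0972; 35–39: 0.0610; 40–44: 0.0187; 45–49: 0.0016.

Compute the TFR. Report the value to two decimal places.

1.42

Sum of ASFRs = 0.0039 + 0.0263 + 0.0758 + 0.0972 + 0.0610 + 0.0187 + 0.0016 = 0.2845
TFR = 5 × 0.2845 = 1.4225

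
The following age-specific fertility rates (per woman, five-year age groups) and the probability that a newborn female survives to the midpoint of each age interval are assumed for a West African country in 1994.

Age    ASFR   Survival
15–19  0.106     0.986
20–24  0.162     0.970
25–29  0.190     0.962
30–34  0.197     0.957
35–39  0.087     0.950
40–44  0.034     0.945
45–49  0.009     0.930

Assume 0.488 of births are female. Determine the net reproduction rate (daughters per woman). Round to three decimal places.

1.845

Proportion female at birth = 0.488.
Per-age-group product (5 × ASFR × survival probability):
  15–19: 5 × 0.106 × 0.986 = 0.52258
  20–24: 5 × 0.162 × 0.970 = 0.78570
  25–29: 5 × 0.190 × 0.962 = 0.91390
  30–34: 5 × 0.197 × 0.957 = 0.94265
  35–39: 5 × 0.087 × 0.950 = 0.41325
  40–44: 5 × 0.034 × 0.945 = 0.16065
  45–49: 5 × 0.009 × 0.930 = 0.04185
Sum = 3.78058
NRR = 0.488 × 3.78058 = 1.84492
NRR > 1, so each generation more than replaces itself.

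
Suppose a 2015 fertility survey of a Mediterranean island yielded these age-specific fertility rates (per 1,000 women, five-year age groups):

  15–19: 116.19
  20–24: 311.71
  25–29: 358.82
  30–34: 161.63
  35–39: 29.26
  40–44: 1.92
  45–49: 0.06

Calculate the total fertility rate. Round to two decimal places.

4.90

Sum of ASFRs = 116.19 + 311.71 + 358.82 + 161.63 + 29.26 + 1.92 + 0.06 = 979.59
TFR = 5 × 979.59 / 1000 = 4.89795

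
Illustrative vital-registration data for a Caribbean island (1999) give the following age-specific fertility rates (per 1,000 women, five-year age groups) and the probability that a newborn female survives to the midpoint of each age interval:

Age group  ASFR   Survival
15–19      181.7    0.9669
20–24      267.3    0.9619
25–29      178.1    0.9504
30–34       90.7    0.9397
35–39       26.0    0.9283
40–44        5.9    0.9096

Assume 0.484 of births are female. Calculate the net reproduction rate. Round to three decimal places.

Proportion female at birth = 0.484.
Per-age-group product (5 × ASFR × survival probability):
  15–19: 5 × 181.7/1000 × 0.9669 = 0.87843
  20–24: 5 × 267.3/1000 × 0.9619 = 1.28558
  25–29: 5 × 178.1/1000 × 0.9504 = 0.84633
  30–34: 5 × 90.7/1000 × 0.9397 = 0.42615
  35–39: 5 × 26.0/1000 × 0.9283 = 0.12068
  40–44: 5 × 5.9/1000 × 0.9096 = 0.02683
Sum = 3.58400
NRR = 0.484 × 3.58400 = 1.73466

1.735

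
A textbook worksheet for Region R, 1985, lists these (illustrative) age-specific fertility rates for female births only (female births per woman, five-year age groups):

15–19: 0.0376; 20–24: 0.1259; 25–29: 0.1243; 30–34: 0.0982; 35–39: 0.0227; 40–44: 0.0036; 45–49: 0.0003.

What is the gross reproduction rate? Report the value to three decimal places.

Sum of female ASFRs = 0.0376 + 0.1259 + 0.1243 + 0.0982 + 0.0227 + 0.0036 + 0.0003 = 0.4126
GRR = 5 × 0.4126 = 2.063

2.063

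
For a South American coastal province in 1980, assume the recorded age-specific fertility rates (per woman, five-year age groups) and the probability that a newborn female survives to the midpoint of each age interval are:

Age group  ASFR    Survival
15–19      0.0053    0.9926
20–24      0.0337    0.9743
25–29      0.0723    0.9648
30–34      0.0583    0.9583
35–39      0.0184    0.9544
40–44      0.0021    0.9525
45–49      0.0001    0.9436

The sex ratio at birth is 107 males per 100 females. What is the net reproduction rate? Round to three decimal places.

Proportion female at birth = 100 / (100 + 107) = 0.48309.
Weighting each age-specific rate by interval width and survival:
  15–19: 5 × 0.0053 × 0.9926 = 0.02630
  20–24: 5 × 0.0337 × 0.9743 = 0.16417
  25–29: 5 × 0.0723 × 0.9648 = 0.34878
  30–34: 5 × 0.0583 × 0.9583 = 0.27934
  35–39: 5 × 0.0184 × 0.9544 = 0.08780
  40–44: 5 × 0.0021 × 0.9525 = 0.01000
  45–49: 5 × 0.0001 × 0.9436 = 0.00047
Sum = 0.91686
NRR = 0.48309 × 0.91686 = 0.44293
An NRR under 1 implies long-run decline under these rates.

0.443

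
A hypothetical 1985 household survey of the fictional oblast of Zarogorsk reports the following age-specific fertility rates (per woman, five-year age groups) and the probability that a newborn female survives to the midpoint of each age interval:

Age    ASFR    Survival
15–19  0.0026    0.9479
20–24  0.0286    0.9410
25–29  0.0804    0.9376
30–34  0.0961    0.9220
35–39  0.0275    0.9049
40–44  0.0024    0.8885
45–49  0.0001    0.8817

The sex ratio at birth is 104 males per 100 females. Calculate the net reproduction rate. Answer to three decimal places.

0.540

Proportion female at birth = 100 / (100 + 104) = 0.49020.
Weighting each age-specific rate by interval width and survival:
  15–19: 5 × 0.0026 × 0.9479 = 0.01232
  20–24: 5 × 0.0286 × 0.9410 = 0.13456
  25–29: 5 × 0.0804 × 0.9376 = 0.37692
  30–34: 5 × 0.0961 × 0.9220 = 0.44302
  35–39: 5 × 0.0275 × 0.9049 = 0.12442
  40–44: 5 × 0.0024 × 0.8885 = 0.01066
  45–49: 5 × 0.0001 × 0.8817 = 0.00044
Sum = 1.10234
NRR = 0.49020 × 1.10234 = 0.54037
NRR < 1, so the cohort does not fully replace itself.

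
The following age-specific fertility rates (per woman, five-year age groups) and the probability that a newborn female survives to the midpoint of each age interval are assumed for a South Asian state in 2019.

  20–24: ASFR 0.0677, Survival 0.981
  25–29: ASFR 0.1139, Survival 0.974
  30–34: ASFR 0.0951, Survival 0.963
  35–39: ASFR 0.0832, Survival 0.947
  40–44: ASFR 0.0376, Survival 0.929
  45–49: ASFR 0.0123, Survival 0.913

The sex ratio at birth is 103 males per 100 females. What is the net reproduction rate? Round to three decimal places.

0.970

Proportion female at birth = 100 / (100 + 103) = 0.49261.
Per-age-group product (5 × ASFR × survival probability):
  20–24: 5 × 0.0677 × 0.981 = 0.33207
  25–29: 5 × 0.1139 × 0.974 = 0.55469
  30–34: 5 × 0.0951 × 0.963 = 0.45791
  35–39: 5 × 0.0832 × 0.947 = 0.39395
  40–44: 5 × 0.0376 × 0.929 = 0.17465
  45–49: 5 × 0.0123 × 0.913 = 0.05615
Sum = 1.96942
NRR = 0.49261 × 1.96942 = 0.97016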